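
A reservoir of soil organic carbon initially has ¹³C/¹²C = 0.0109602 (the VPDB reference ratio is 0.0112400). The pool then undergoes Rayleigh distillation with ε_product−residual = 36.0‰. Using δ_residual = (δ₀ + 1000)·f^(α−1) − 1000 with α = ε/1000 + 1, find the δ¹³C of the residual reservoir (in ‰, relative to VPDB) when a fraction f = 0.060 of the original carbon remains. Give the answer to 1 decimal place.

-118.8‰

δ₀ = (0.0109602/0.0112400 − 1)×1000 = (0.975107 − 1)×1000 = -24.893‰
α − 1 = ε/1000 = 0.0360
f^(α−1) = 0.060^(0.0360) = 0.903677
δ_res = (-24.893 + 1000) × 0.903677 − 1000 = 881.182 − 1000 = -118.82‰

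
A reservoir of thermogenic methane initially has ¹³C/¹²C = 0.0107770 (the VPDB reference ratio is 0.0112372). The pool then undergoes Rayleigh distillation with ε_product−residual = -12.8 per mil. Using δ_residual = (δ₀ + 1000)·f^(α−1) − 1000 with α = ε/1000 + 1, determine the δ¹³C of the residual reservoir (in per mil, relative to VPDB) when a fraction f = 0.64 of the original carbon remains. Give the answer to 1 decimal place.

-35.5 per mil

δ₀ = (0.0107770/0.0112372 − 1)×1000 = (0.959047 − 1)×1000 = -40.953 per mil
α − 1 = ε/1000 = -0.0128
f^(α−1) = 0.64^(-0.0128) = 1.005729
δ_res = (-40.953 + 1000) × 1.005729 − 1000 = 964.541 − 1000 = -35.46 per mil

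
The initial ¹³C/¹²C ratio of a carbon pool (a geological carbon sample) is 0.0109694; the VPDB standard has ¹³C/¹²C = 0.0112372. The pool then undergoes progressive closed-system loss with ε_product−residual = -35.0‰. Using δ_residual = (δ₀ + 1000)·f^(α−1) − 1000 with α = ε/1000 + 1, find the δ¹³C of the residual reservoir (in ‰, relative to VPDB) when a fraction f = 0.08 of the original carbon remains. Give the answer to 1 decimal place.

66.4‰

δ₀ = (0.0109694/0.0112372 − 1)×1000 = (0.976168 − 1)×1000 = -23.832‰
α − 1 = ε/1000 = -0.0350
f^(α−1) = 0.08^(-0.0350) = 1.092426
δ_res = (-23.832 + 1000) × 1.092426 − 1000 = 1066.391 − 1000 = 66.39‰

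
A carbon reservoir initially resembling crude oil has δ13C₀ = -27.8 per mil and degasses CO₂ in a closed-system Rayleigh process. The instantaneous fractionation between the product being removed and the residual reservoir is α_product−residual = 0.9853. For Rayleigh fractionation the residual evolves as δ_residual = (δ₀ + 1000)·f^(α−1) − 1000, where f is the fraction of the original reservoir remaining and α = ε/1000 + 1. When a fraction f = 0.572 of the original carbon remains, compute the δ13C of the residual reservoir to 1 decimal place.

Rayleigh residual: δ_res = (δ₀ + 1000)·f^(α−1) − 1000
α − 1 = -0.01470
f^(α−1) = 0.572^(-0.01470) = 1.008245
δ_res = (-27.8 + 1000) × 1.008245 − 1000 = 980.216 − 1000 = -19.78 per mil

-19.8 per mil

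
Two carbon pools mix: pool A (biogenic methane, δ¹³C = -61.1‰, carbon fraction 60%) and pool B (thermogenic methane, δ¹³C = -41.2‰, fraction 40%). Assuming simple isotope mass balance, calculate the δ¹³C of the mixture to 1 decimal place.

δ_mix = f_A·δ_A + f_B·δ_B
δ_mix = 0.60 × (-61.1) + 0.40 × (-41.2)
δ_mix = -36.66 + -16.48 = -53.14‰

-53.1‰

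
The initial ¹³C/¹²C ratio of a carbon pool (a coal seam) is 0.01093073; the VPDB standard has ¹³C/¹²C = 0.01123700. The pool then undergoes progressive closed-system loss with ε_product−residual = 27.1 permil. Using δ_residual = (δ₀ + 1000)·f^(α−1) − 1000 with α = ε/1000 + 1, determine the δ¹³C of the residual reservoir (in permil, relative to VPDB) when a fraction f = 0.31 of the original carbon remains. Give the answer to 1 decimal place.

δ₀ = (0.01093073/0.01123700 − 1)×1000 = (0.972745 − 1)×1000 = -27.255 permil
α − 1 = ε/1000 = 0.0271
f^(α−1) = 0.31^(0.0271) = 0.968759
δ_res = (-27.255 + 1000) × 0.968759 − 1000 = 942.355 − 1000 = -57.64 permil

-57.6 permil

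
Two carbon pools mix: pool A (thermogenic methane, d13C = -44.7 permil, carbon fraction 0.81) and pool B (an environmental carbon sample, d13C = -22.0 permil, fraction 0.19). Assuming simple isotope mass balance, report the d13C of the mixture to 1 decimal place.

-40.4 permil

δ_mix = f_A·δ_A + f_B·δ_B
δ_mix = 0.81 × (-44.7) + 0.19 × (-22.0)
δ_mix = -36.21 + -4.18 = -40.39 permil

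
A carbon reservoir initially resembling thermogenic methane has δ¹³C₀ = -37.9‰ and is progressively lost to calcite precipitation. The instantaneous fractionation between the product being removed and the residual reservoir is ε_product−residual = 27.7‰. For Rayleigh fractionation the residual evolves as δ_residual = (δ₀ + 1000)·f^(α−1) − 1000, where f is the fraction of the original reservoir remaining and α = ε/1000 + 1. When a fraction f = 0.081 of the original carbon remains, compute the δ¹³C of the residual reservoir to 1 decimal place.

-102.6‰

Rayleigh residual: δ_res = (δ₀ + 1000)·f^(α−1) − 1000
α = ε/1000 + 1 = 1.02770, so α − 1 = 0.02770
f^(α−1) = 0.081^(0.02770) = 0.932750
δ_res = (-37.9 + 1000) × 0.932750 − 1000 = 897.398 − 1000 = -102.60‰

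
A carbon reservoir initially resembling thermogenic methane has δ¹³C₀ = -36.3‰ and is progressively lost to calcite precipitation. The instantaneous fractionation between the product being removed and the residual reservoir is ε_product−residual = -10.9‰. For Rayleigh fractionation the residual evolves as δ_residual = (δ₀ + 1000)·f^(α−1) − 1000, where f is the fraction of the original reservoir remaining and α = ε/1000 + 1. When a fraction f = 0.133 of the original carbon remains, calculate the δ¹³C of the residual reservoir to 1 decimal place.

Rayleigh residual: δ_res = (δ₀ + 1000)·f^(α−1) − 1000
α = ε/1000 + 1 = 0.98910, so α − 1 = -0.01090
f^(α−1) = 0.133^(-0.01090) = 1.022233
δ_res = (-36.3 + 1000) × 1.022233 − 1000 = 985.126 − 1000 = -14.87‰

-14.9‰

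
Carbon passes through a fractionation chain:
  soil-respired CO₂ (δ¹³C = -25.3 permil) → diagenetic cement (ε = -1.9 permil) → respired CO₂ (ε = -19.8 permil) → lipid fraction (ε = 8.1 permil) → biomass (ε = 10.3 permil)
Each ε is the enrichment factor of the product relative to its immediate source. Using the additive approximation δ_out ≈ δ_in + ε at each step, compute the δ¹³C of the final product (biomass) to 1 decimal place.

step 1: δ ≈ -25.3 + (-1.9) = -27.2 permil
step 2: δ ≈ -27.2 + (-19.8) = -47.0 permil
step 3: δ ≈ -47.0 + (8.1) = -38.9 permil
step 4: δ ≈ -38.9 + (10.3) = -28.6 permil

-28.6 permil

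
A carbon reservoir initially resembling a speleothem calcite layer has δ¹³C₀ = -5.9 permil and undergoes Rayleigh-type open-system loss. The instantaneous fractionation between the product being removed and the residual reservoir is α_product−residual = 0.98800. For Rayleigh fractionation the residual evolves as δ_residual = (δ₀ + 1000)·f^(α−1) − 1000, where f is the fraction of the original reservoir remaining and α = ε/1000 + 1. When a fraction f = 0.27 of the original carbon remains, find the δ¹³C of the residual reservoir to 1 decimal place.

Rayleigh residual: δ_res = (δ₀ + 1000)·f^(α−1) − 1000
α − 1 = -0.01200
f^(α−1) = 0.27^(-0.01200) = 1.015836
δ_res = (-5.9 + 1000) × 1.015836 − 1000 = 1009.843 − 1000 = 9.84 permil

9.8 permil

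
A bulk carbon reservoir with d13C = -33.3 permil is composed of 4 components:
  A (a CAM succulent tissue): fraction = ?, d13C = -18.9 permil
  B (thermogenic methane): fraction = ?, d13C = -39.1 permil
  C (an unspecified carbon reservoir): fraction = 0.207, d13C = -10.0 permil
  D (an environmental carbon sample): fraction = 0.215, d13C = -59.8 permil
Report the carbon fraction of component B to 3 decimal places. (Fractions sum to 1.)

Let f_B and f_A be the unknown fractions; fractions sum to 1 so f_B + f_A = 0.578.
Mass balance: Σ fᵢ·δᵢ = δ_bulk ⇒ f_B·(-39.1) + f_A·(-18.9) = -33.3 − (-14.927) = -18.373
Substitute f_A = 0.578 − f_B:
f_B·(-39.1 − -18.9) = -18.373 − 0.578×(-18.9) = -7.449
f_B = -7.449 / -20.2 = 0.3688

0.369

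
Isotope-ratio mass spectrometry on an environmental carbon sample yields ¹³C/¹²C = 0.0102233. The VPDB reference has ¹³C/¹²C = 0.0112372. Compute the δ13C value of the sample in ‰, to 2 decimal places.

δ13C = (R_sample / R_standard − 1) × 1000
R_sample / R_standard = 0.0102233 / 0.0112372 = 0.909773
δ13C = (0.909773 − 1) × 1000 = -90.227‰

-90.23‰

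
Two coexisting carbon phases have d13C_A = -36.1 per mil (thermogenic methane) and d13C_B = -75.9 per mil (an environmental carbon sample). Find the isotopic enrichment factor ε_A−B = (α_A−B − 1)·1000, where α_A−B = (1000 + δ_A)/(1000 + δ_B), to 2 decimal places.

43.07 per mil

α_A−B = (1000 + -36.1) / (1000 + -75.9) = 963.9 / 924.1 = 1.043069
ε_A−B = (1.043069 − 1) × 1000 = 43.069 per mil
(The approximation ε ≈ δ_A − δ_B would give 39.8 per mil.)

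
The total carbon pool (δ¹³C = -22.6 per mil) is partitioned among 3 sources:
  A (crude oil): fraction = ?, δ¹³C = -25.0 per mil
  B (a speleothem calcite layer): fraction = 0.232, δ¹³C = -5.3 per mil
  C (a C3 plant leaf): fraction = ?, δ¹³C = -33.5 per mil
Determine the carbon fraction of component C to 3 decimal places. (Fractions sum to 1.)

0.255

Let f_C and f_A be the unknown fractions; fractions sum to 1 so f_C + f_A = 0.768.
Mass balance: Σ fᵢ·δᵢ = δ_bulk ⇒ f_C·(-33.5) + f_A·(-25.0) = -22.6 − (-1.230) = -21.370
Substitute f_A = 0.768 − f_C:
f_C·(-33.5 − -25.0) = -21.370 − 0.768×(-25.0) = -2.170
f_C = -2.170 / -8.5 = 0.2553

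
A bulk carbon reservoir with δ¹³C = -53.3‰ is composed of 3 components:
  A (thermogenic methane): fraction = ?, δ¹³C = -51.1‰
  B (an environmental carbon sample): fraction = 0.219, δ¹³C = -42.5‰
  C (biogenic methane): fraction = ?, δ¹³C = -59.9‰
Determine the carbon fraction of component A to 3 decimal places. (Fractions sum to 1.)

Let f_A and f_C be the unknown fractions; fractions sum to 1 so f_A + f_C = 0.781.
Mass balance: Σ fᵢ·δᵢ = δ_bulk ⇒ f_A·(-51.1) + f_C·(-59.9) = -53.3 − (-9.307) = -43.992
Substitute f_C = 0.781 − f_A:
f_A·(-51.1 − -59.9) = -43.992 − 0.781×(-59.9) = 2.789
f_A = 2.789 / 8.8 = 0.3170

0.317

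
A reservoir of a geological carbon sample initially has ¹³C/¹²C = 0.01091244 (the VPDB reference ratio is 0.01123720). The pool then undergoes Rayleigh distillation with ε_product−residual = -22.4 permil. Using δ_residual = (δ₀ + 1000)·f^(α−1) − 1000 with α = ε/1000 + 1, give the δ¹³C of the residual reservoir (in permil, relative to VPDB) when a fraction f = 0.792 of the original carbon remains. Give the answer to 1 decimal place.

-23.8 permil

δ₀ = (0.01091244/0.01123720 − 1)×1000 = (0.971100 − 1)×1000 = -28.900 permil
α − 1 = ε/1000 = -0.0224
f^(α−1) = 0.792^(-0.0224) = 1.005237
δ_res = (-28.900 + 1000) × 1.005237 − 1000 = 976.185 − 1000 = -23.81 permil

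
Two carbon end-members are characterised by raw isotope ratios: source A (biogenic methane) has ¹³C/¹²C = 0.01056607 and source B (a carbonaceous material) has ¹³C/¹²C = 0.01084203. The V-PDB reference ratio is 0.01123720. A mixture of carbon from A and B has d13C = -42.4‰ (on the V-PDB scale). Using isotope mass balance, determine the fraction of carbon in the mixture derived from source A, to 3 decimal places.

δ_A = (0.01056607/0.01123720 − 1)×1000 = (0.940276 − 1)×1000 = -59.724‰
δ_B = (0.01084203/0.01123720 − 1)×1000 = (0.964834 − 1)×1000 = -35.166‰
f_A = (δ_mix − δ_B)/(δ_A − δ_B) = (-42.4 − (-35.166))/(-59.724 − (-35.166))
f_A = -7.234 / -24.558 = 0.2946

0.295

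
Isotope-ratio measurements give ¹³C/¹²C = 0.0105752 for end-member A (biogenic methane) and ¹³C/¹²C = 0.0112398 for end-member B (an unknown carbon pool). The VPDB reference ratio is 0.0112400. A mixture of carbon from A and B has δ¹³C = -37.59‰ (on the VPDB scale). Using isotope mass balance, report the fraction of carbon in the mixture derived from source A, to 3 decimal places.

0.635

δ_A = (0.0105752/0.0112400 − 1)×1000 = (0.940854 − 1)×1000 = -59.146‰
δ_B = (0.0112398/0.0112400 − 1)×1000 = (0.999982 − 1)×1000 = -0.018‰
f_A = (δ_mix − δ_B)/(δ_A − δ_B) = (-37.59 − (-0.018))/(-59.146 − (-0.018))
f_A = -37.572 / -59.128 = 0.6354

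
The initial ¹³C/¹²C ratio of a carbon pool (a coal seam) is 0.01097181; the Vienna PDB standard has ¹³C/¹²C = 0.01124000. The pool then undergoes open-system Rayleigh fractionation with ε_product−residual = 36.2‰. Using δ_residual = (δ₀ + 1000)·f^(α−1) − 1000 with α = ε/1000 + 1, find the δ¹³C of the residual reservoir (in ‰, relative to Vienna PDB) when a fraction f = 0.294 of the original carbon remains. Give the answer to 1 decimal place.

δ₀ = (0.01097181/0.01124000 − 1)×1000 = (0.976140 − 1)×1000 = -23.860‰
α − 1 = ε/1000 = 0.0362
f^(α−1) = 0.294^(0.0362) = 0.956652
δ_res = (-23.860 + 1000) × 0.956652 − 1000 = 933.826 − 1000 = -66.17‰

-66.2‰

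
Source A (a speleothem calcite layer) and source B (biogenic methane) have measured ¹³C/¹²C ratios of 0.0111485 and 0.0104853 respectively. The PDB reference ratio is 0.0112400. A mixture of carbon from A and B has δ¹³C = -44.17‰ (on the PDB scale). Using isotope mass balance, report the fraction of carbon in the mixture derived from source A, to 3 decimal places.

δ_A = (0.0111485/0.0112400 − 1)×1000 = (0.991859 − 1)×1000 = -8.141‰
δ_B = (0.0104853/0.0112400 − 1)×1000 = (0.932856 − 1)×1000 = -67.144‰
f_A = (δ_mix − δ_B)/(δ_A − δ_B) = (-44.17 − (-67.144))/(-8.141 − (-67.144))
f_A = 22.974 / 59.004 = 0.3894

0.389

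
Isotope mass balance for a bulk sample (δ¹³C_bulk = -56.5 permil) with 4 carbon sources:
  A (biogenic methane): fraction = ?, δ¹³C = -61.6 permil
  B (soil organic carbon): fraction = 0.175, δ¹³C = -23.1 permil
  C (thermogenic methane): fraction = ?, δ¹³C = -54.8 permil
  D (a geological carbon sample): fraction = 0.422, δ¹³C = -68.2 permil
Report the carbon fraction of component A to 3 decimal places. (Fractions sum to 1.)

Let f_A and f_C be the unknown fractions; fractions sum to 1 so f_A + f_C = 0.403.
Mass balance: Σ fᵢ·δᵢ = δ_bulk ⇒ f_A·(-61.6) + f_C·(-54.8) = -56.5 − (-32.823) = -23.677
Substitute f_C = 0.403 − f_A:
f_A·(-61.6 − -54.8) = -23.677 − 0.403×(-54.8) = -1.593
f_A = -1.593 / -6.8 = 0.2342

0.234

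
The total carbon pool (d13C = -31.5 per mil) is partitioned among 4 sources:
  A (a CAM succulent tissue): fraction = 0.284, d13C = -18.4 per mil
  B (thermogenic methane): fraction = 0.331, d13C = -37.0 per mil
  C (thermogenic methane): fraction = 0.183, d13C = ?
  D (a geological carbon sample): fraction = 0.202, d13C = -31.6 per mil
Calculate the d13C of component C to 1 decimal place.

-41.8 per mil

Isotope mass balance: δ_bulk = Σ fᵢ·δᵢ.
-31.5 = 0.284×(-18.4) + 0.331×(-37.0) + 0.183×δ_C + 0.202×(-31.6)
0.183·δ_C = -31.5 − (-23.856) = -7.644
δ_C = -7.644 / 0.183 = -41.77 per mil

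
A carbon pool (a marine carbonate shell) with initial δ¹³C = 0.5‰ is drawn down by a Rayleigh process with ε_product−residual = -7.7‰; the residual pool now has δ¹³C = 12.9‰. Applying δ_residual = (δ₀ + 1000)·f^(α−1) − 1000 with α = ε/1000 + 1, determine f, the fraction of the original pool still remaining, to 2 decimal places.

0.20

α − 1 = ε/1000 = -0.0077
(δ_res + 1000)/(δ₀ + 1000) = (12.9 + 1000)/(0.5 + 1000) = 1012.9/1000.5 = 1.012394
f = 1.012394^(1/-0.0077) = exp(ln(1.012394)/-0.0077) = exp(0.01232/-0.0077)
f = exp(-1.5997) = 0.2020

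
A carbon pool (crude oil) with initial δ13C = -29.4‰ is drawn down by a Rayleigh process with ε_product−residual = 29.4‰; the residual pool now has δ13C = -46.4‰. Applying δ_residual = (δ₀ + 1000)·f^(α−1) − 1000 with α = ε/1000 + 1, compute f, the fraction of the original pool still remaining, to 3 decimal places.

0.548

α − 1 = ε/1000 = 0.0294
(δ_res + 1000)/(δ₀ + 1000) = (-46.4 + 1000)/(-29.4 + 1000) = 953.6/970.6 = 0.982485
f = 0.982485^(1/0.0294) = exp(ln(0.982485)/0.0294) = exp(-0.01767/0.0294)
f = exp(-0.6010) = 0.5482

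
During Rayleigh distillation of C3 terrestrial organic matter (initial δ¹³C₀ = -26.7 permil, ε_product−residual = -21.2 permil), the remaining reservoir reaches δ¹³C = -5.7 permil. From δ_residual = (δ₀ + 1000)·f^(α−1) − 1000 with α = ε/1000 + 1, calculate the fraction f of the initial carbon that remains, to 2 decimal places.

α − 1 = ε/1000 = -0.0212
(δ_res + 1000)/(δ₀ + 1000) = (-5.7 + 1000)/(-26.7 + 1000) = 994.3/973.3 = 1.021576
f = 1.021576^(1/-0.0212) = exp(ln(1.021576)/-0.0212) = exp(0.02135/-0.0212)
f = exp(-1.0069) = 0.3653

0.37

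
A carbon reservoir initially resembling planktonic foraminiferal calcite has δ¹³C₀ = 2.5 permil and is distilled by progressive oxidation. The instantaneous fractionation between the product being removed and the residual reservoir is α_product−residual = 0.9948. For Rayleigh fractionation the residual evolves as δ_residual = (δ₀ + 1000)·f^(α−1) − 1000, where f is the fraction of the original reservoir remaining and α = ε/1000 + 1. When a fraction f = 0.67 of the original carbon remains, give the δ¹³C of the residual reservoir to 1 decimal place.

Rayleigh residual: δ_res = (δ₀ + 1000)·f^(α−1) − 1000
α − 1 = -0.00520
f^(α−1) = 0.67^(-0.00520) = 1.002085
δ_res = (2.5 + 1000) × 1.002085 − 1000 = 1004.590 − 1000 = 4.59 permil

4.6 permil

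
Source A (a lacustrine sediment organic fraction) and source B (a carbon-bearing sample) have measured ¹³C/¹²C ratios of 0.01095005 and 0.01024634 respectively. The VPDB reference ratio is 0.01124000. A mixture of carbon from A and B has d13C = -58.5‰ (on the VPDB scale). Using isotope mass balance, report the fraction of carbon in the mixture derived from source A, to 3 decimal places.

δ_A = (0.01095005/0.01124000 − 1)×1000 = (0.974204 − 1)×1000 = -25.796‰
δ_B = (0.01024634/0.01124000 − 1)×1000 = (0.911596 − 1)×1000 = -88.404‰
f_A = (δ_mix − δ_B)/(δ_A − δ_B) = (-58.5 − (-88.404))/(-25.796 − (-88.404))
f_A = 29.904 / 62.608 = 0.4776

0.478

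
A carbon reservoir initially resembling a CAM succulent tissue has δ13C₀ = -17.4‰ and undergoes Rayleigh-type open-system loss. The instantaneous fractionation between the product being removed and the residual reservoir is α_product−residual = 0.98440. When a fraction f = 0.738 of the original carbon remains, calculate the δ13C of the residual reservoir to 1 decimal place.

Rayleigh residual: δ_res = (δ₀ + 1000)·f^(α−1) − 1000
α − 1 = -0.01560
f^(α−1) = 0.738^(-0.01560) = 1.004751
δ_res = (-17.4 + 1000) × 1.004751 − 1000 = 987.268 − 1000 = -12.73‰

-12.7‰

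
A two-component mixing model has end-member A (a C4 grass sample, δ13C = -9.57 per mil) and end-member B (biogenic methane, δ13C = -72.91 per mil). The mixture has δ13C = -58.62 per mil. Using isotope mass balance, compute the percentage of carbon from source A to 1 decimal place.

22.6%

δ_mix = f_A·δ_A + (1 − f_A)·δ_B  ⇒  f_A = (δ_mix − δ_B)/(δ_A − δ_B)
f_A = (-58.62 − (-72.91)) / (-9.57 − (-72.91))
f_A = 14.29 / 63.34 = 0.2256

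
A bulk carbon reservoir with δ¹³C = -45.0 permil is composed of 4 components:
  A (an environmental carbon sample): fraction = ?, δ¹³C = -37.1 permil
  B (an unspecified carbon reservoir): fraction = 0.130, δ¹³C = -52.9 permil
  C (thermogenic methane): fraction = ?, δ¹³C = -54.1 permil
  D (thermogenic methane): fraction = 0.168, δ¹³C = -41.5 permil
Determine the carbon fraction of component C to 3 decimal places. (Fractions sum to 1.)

0.300

Let f_C and f_A be the unknown fractions; fractions sum to 1 so f_C + f_A = 0.702.
Mass balance: Σ fᵢ·δᵢ = δ_bulk ⇒ f_C·(-54.1) + f_A·(-37.1) = -45.0 − (-13.849) = -31.151
Substitute f_A = 0.702 − f_C:
f_C·(-54.1 − -37.1) = -31.151 − 0.702×(-37.1) = -5.107
f_C = -5.107 / -17.0 = 0.3004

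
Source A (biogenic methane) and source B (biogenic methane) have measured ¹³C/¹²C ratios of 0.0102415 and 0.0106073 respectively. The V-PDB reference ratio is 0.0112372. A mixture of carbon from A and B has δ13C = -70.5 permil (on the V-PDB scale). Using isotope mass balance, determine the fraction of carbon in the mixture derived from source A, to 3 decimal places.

δ_A = (0.0102415/0.0112372 − 1)×1000 = (0.911393 − 1)×1000 = -88.607 permil
δ_B = (0.0106073/0.0112372 − 1)×1000 = (0.943945 − 1)×1000 = -56.055 permil
f_A = (δ_mix − δ_B)/(δ_A − δ_B) = (-70.5 − (-56.055))/(-88.607 − (-56.055))
f_A = -14.445 / -32.553 = 0.4437

0.444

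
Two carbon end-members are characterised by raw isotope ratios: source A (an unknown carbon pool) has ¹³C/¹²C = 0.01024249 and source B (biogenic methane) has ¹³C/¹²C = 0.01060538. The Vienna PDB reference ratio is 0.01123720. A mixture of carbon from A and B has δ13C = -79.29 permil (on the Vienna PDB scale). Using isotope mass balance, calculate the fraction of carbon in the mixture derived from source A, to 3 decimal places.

δ_A = (0.01024249/0.01123720 − 1)×1000 = (0.911481 − 1)×1000 = -88.519 permil
δ_B = (0.01060538/0.01123720 − 1)×1000 = (0.943774 − 1)×1000 = -56.226 permil
f_A = (δ_mix − δ_B)/(δ_A − δ_B) = (-79.29 − (-56.226))/(-88.519 − (-56.226))
f_A = -23.064 / -32.294 = 0.7142

0.714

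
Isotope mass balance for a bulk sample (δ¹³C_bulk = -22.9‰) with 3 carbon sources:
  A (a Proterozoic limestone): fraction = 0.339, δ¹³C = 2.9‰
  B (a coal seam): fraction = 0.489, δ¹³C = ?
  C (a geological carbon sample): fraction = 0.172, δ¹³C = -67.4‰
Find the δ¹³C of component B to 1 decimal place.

-25.1‰

Isotope mass balance: δ_bulk = Σ fᵢ·δᵢ.
-22.9 = 0.339×(2.9) + 0.489×δ_B + 0.172×(-67.4)
0.489·δ_B = -22.9 − (-10.610) = -12.290
δ_B = -12.290 / 0.489 = -25.13‰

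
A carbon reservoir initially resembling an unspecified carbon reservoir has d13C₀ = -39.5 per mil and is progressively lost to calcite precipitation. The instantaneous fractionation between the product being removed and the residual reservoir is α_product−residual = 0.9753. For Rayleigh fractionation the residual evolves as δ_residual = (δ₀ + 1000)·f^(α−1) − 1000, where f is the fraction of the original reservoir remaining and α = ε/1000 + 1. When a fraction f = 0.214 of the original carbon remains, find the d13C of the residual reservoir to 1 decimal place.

Rayleigh residual: δ_res = (δ₀ + 1000)·f^(α−1) − 1000
α − 1 = -0.02470
f^(α−1) = 0.214^(-0.02470) = 1.038816
δ_res = (-39.5 + 1000) × 1.038816 − 1000 = 997.783 − 1000 = -2.22 per mil

-2.2 per mil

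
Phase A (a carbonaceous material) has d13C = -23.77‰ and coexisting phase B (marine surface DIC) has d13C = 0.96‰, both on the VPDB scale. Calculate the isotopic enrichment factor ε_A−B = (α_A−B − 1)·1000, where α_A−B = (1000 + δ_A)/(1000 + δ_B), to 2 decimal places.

-24.71‰

α_A−B = (1000 + -23.77) / (1000 + 0.96) = 976.23 / 1000.96 = 0.975294
ε_A−B = (0.975294 − 1) × 1000 = -24.706‰
(The approximation ε ≈ δ_A − δ_B would give -24.73‰.)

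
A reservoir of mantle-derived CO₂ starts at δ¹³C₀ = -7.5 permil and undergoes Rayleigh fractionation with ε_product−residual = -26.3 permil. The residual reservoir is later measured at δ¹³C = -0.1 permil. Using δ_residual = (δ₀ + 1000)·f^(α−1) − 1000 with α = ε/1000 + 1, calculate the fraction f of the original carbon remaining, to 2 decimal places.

0.75

α − 1 = ε/1000 = -0.0263
(δ_res + 1000)/(δ₀ + 1000) = (-0.1 + 1000)/(-7.5 + 1000) = 999.9/992.5 = 1.007456
f = 1.007456^(1/-0.0263) = exp(ln(1.007456)/-0.0263) = exp(0.00743/-0.0263)
f = exp(-0.2824) = 0.7539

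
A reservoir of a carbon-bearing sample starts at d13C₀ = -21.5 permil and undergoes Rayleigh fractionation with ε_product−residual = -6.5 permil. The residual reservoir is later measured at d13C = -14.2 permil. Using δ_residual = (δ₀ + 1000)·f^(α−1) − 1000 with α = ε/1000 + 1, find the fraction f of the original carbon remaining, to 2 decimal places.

0.32

α − 1 = ε/1000 = -0.0065
(δ_res + 1000)/(δ₀ + 1000) = (-14.2 + 1000)/(-21.5 + 1000) = 985.8/978.5 = 1.007460
f = 1.007460^(1/-0.0065) = exp(ln(1.007460)/-0.0065) = exp(0.00743/-0.0065)
f = exp(-1.1435) = 0.3187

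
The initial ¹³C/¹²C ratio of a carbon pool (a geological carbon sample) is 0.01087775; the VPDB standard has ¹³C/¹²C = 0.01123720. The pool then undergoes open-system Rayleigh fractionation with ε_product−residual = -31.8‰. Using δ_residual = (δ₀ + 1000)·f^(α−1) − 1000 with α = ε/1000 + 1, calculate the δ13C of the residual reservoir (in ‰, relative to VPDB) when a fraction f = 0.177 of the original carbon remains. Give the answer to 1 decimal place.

22.8‰

δ₀ = (0.01087775/0.01123720 − 1)×1000 = (0.968012 − 1)×1000 = -31.988‰
α − 1 = ε/1000 = -0.0318
f^(α−1) = 0.177^(-0.0318) = 1.056609
δ_res = (-31.988 + 1000) × 1.056609 − 1000 = 1022.811 − 1000 = 22.81‰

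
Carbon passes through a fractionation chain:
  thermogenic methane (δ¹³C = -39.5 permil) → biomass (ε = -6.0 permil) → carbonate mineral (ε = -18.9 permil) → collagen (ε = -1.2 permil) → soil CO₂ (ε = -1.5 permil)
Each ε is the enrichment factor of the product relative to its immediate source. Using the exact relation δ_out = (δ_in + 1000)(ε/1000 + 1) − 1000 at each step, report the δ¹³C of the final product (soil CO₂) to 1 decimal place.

-65.8 permil

step 1: δ = (-39.50 + 1000)·(-6.0/1000 + 1) − 1000 = -45.26 permil
step 2: δ = (-45.26 + 1000)·(-18.9/1000 + 1) − 1000 = -63.31 permil
step 3: δ = (-63.31 + 1000)·(-1.2/1000 + 1) − 1000 = -64.43 permil
step 4: δ = (-64.43 + 1000)·(-1.5/1000 + 1) − 1000 = -65.83 permil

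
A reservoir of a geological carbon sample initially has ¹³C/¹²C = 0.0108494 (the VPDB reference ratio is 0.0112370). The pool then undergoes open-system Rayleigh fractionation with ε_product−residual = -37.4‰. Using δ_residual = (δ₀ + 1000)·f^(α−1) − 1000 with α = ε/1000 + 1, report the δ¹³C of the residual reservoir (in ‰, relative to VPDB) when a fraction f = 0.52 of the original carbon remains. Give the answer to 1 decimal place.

-10.6‰

δ₀ = (0.0108494/0.0112370 − 1)×1000 = (0.965507 − 1)×1000 = -34.493‰
α − 1 = ε/1000 = -0.0374
f^(α−1) = 0.52^(-0.0374) = 1.024758
δ_res = (-34.493 + 1000) × 1.024758 − 1000 = 989.411 − 1000 = -10.59‰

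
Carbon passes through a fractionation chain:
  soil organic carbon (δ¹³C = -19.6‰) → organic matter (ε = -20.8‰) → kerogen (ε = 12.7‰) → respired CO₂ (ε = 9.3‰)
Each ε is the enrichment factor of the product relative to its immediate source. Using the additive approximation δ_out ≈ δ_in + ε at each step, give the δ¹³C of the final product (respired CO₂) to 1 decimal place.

-18.4‰

step 1: δ ≈ -19.6 + (-20.8) = -40.4‰
step 2: δ ≈ -40.4 + (12.7) = -27.7‰
step 3: δ ≈ -27.7 + (9.3) = -18.4‰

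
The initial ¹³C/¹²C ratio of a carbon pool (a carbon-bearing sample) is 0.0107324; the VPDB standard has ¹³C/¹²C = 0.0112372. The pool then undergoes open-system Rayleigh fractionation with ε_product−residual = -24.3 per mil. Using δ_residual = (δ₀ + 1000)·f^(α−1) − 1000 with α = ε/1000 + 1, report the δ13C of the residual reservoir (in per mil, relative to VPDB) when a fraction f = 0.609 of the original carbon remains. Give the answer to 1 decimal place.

-33.3 per mil

δ₀ = (0.0107324/0.0112372 − 1)×1000 = (0.955078 − 1)×1000 = -44.922 per mil
α − 1 = ε/1000 = -0.0243
f^(α−1) = 0.609^(-0.0243) = 1.012124
δ_res = (-44.922 + 1000) × 1.012124 − 1000 = 966.657 − 1000 = -33.34 per mil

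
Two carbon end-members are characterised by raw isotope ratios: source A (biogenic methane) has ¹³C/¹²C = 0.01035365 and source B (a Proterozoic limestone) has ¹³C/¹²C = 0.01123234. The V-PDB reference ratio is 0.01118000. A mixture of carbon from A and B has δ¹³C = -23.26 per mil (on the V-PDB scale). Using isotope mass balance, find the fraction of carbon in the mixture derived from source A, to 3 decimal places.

δ_A = (0.01035365/0.01118000 − 1)×1000 = (0.926087 − 1)×1000 = -73.913 per mil
δ_B = (0.01123234/0.01118000 − 1)×1000 = (1.004682 − 1)×1000 = 4.682 per mil
f_A = (δ_mix − δ_B)/(δ_A − δ_B) = (-23.26 − (4.682))/(-73.913 − (4.682))
f_A = -27.942 / -78.595 = 0.3555

0.356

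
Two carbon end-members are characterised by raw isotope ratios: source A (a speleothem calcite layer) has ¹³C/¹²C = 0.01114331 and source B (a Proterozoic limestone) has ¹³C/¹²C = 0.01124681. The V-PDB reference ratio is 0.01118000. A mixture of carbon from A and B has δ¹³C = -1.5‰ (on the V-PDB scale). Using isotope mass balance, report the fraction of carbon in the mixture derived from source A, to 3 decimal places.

0.808

δ_A = (0.01114331/0.01118000 − 1)×1000 = (0.996718 − 1)×1000 = -3.282‰
δ_B = (0.01124681/0.01118000 − 1)×1000 = (1.005976 − 1)×1000 = 5.976‰
f_A = (δ_mix − δ_B)/(δ_A − δ_B) = (-1.5 − (5.976))/(-3.282 − (5.976))
f_A = -7.476 / -9.258 = 0.8075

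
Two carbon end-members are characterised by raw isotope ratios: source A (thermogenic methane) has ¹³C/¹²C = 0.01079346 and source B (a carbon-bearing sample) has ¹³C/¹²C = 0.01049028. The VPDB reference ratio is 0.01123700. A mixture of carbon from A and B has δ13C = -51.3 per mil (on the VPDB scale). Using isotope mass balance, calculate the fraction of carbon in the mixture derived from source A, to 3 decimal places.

δ_A = (0.01079346/0.01123700 − 1)×1000 = (0.960529 − 1)×1000 = -39.471 per mil
δ_B = (0.01049028/0.01123700 − 1)×1000 = (0.933548 − 1)×1000 = -66.452 per mil
f_A = (δ_mix − δ_B)/(δ_A − δ_B) = (-51.3 − (-66.452))/(-39.471 − (-66.452))
f_A = 15.152 / 26.981 = 0.5616

0.562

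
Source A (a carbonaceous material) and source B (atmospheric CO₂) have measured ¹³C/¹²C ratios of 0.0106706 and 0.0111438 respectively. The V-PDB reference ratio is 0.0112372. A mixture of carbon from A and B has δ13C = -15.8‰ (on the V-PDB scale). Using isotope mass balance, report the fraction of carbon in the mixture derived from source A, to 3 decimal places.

δ_A = (0.0106706/0.0112372 − 1)×1000 = (0.949578 − 1)×1000 = -50.422‰
δ_B = (0.0111438/0.0112372 − 1)×1000 = (0.991688 − 1)×1000 = -8.312‰
f_A = (δ_mix − δ_B)/(δ_A − δ_B) = (-15.8 − (-8.312))/(-50.422 − (-8.312))
f_A = -7.488 / -42.110 = 0.1778

0.178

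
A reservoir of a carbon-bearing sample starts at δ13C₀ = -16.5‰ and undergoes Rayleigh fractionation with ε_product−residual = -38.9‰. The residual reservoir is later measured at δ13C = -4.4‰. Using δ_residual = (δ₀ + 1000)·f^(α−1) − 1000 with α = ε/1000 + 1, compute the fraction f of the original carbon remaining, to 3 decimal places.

0.730

α − 1 = ε/1000 = -0.0389
(δ_res + 1000)/(δ₀ + 1000) = (-4.4 + 1000)/(-16.5 + 1000) = 995.6/983.5 = 1.012303
f = 1.012303^(1/-0.0389) = exp(ln(1.012303)/-0.0389) = exp(0.01223/-0.0389)
f = exp(-0.3143) = 0.7303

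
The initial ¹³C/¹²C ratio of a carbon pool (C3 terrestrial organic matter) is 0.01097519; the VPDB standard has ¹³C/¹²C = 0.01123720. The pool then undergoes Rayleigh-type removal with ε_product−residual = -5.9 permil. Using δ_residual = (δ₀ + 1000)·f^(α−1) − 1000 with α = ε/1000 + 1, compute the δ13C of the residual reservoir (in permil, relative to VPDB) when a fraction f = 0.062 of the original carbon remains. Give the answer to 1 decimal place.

δ₀ = (0.01097519/0.01123720 − 1)×1000 = (0.976684 − 1)×1000 = -23.316 permil
α − 1 = ε/1000 = -0.0059
f^(α−1) = 0.062^(-0.0059) = 1.016541
δ_res = (-23.316 + 1000) × 1.016541 − 1000 = 992.839 − 1000 = -7.16 permil

-7.2 permil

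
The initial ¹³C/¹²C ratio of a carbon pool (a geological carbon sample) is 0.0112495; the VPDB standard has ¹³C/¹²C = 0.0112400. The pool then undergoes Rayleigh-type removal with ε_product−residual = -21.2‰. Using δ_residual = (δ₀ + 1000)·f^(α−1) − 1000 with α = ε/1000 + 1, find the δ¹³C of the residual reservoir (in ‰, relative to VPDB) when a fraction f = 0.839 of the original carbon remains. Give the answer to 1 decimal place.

4.6‰

δ₀ = (0.0112495/0.0112400 − 1)×1000 = (1.000845 − 1)×1000 = 0.845‰
α − 1 = ε/1000 = -0.0212
f^(α−1) = 0.839^(-0.0212) = 1.003728
δ_res = (0.845 + 1000) × 1.003728 − 1000 = 1004.577 − 1000 = 4.58‰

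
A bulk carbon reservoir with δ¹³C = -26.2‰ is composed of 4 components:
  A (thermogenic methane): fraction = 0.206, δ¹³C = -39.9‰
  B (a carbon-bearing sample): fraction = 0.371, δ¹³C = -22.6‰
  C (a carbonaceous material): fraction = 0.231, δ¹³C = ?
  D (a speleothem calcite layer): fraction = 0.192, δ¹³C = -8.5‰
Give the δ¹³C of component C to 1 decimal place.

Isotope mass balance: δ_bulk = Σ fᵢ·δᵢ.
-26.2 = 0.206×(-39.9) + 0.371×(-22.6) + 0.231×δ_C + 0.192×(-8.5)
0.231·δ_C = -26.2 − (-18.236) = -7.964
δ_C = -7.964 / 0.231 = -34.48‰

-34.5‰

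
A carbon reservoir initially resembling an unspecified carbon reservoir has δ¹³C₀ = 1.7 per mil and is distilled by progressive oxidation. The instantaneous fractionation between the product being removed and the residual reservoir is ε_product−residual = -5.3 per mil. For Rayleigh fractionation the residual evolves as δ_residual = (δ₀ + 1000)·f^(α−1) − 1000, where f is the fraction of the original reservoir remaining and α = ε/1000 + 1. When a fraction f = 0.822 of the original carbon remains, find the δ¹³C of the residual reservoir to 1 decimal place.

2.7 per mil

Rayleigh residual: δ_res = (δ₀ + 1000)·f^(α−1) − 1000
α = ε/1000 + 1 = 0.99470, so α − 1 = -0.00530
f^(α−1) = 0.822^(-0.00530) = 1.001039
δ_res = (1.7 + 1000) × 1.001039 − 1000 = 1002.741 − 1000 = 2.74 per mil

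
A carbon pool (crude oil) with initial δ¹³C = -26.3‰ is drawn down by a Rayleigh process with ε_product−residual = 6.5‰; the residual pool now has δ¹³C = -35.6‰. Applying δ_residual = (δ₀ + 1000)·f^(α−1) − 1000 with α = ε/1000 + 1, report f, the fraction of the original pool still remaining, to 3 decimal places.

α − 1 = ε/1000 = 0.0065
(δ_res + 1000)/(δ₀ + 1000) = (-35.6 + 1000)/(-26.3 + 1000) = 964.4/973.7 = 0.990449
f = 0.990449^(1/0.0065) = exp(ln(0.990449)/0.0065) = exp(-0.00960/0.0065)
f = exp(-1.4765) = 0.2284

0.228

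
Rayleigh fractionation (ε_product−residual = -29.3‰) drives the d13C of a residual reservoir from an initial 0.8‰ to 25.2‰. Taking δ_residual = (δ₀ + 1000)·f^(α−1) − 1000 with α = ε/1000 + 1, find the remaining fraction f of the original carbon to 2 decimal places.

α − 1 = ε/1000 = -0.0293
(δ_res + 1000)/(δ₀ + 1000) = (25.2 + 1000)/(0.8 + 1000) = 1025.2/1000.8 = 1.024380
f = 1.024380^(1/-0.0293) = exp(ln(1.024380)/-0.0293) = exp(0.02409/-0.0293)
f = exp(-0.8221) = 0.4395

0.44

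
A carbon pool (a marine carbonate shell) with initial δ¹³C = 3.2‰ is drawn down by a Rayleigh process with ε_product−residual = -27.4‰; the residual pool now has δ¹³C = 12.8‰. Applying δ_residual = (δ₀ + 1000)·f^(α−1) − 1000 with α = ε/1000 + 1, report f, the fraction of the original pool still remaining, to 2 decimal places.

α − 1 = ε/1000 = -0.0274
(δ_res + 1000)/(δ₀ + 1000) = (12.8 + 1000)/(3.2 + 1000) = 1012.8/1003.2 = 1.009569
f = 1.009569^(1/-0.0274) = exp(ln(1.009569)/-0.0274) = exp(0.00952/-0.0274)
f = exp(-0.3476) = 0.7064

0.71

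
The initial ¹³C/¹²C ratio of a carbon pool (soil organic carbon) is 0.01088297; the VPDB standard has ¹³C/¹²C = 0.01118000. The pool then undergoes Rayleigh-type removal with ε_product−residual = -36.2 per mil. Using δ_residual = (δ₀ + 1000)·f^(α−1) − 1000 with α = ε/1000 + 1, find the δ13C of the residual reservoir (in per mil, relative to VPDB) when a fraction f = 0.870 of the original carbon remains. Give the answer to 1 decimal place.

δ₀ = (0.01088297/0.01118000 − 1)×1000 = (0.973432 − 1)×1000 = -26.568 per mil
α − 1 = ε/1000 = -0.0362
f^(α−1) = 0.870^(-0.0362) = 1.005054
δ_res = (-26.568 + 1000) × 1.005054 − 1000 = 978.352 − 1000 = -21.65 per mil

-21.6 per mil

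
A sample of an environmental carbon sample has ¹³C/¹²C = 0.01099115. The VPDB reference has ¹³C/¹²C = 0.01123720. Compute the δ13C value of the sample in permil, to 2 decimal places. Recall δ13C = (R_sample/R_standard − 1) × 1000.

δ13C = (R_sample / R_standard − 1) × 1000
R_sample / R_standard = 0.01099115 / 0.01123720 = 0.978104
δ13C = (0.978104 − 1) × 1000 = -21.896 permil

-21.90 permil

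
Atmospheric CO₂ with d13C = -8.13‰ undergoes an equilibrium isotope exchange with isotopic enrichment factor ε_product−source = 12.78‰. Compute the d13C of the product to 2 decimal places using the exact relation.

4.55‰

Exactly, δ_product = (δ_source + 1000)·(ε/1000 + 1) − 1000.
δ_product = (-8.13 + 1000) × (12.78/1000 + 1) − 1000
δ_product = 4.546‰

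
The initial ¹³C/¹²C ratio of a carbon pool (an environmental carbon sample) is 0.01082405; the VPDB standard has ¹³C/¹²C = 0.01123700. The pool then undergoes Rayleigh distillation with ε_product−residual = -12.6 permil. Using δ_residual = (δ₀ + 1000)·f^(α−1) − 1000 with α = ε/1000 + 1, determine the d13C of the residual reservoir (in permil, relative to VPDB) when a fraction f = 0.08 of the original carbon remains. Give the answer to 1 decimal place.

δ₀ = (0.01082405/0.01123700 − 1)×1000 = (0.963251 − 1)×1000 = -36.749 permil
α − 1 = ε/1000 = -0.0126
f^(α−1) = 0.08^(-0.0126) = 1.032336
δ_res = (-36.749 + 1000) × 1.032336 − 1000 = 994.399 − 1000 = -5.60 permil

-5.6 permil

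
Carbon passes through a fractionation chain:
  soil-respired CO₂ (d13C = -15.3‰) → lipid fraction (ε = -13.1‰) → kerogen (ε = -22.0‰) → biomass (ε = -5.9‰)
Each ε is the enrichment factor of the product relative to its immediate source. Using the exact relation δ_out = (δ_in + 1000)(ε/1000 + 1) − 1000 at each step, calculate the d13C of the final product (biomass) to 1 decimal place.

-55.2‰

step 1: δ = (-15.30 + 1000)·(-13.1/1000 + 1) − 1000 = -28.20‰
step 2: δ = (-28.20 + 1000)·(-22.0/1000 + 1) − 1000 = -49.58‰
step 3: δ = (-49.58 + 1000)·(-5.9/1000 + 1) − 1000 = -55.19‰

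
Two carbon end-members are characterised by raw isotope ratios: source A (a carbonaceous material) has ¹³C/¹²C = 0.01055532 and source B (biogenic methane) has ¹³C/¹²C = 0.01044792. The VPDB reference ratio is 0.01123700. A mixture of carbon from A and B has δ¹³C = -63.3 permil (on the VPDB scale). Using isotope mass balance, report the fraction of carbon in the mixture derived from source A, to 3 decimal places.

δ_A = (0.01055532/0.01123700 − 1)×1000 = (0.939336 − 1)×1000 = -60.664 permil
δ_B = (0.01044792/0.01123700 − 1)×1000 = (0.929778 − 1)×1000 = -70.222 permil
f_A = (δ_mix − δ_B)/(δ_A − δ_B) = (-63.3 − (-70.222))/(-60.664 − (-70.222))
f_A = 6.922 / 9.558 = 0.7242

0.724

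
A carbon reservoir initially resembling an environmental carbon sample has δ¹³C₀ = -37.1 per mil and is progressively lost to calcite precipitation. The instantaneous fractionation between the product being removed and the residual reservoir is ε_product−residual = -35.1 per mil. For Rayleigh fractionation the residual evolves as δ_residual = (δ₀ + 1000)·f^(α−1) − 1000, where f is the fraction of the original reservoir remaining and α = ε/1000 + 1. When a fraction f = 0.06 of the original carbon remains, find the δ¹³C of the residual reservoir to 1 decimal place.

62.8 per mil

Rayleigh residual: δ_res = (δ₀ + 1000)·f^(α−1) − 1000
α = ε/1000 + 1 = 0.96490, so α − 1 = -0.03510
f^(α−1) = 0.06^(-0.03510) = 1.103791
δ_res = (-37.1 + 1000) × 1.103791 − 1000 = 1062.840 − 1000 = 62.84 per mil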